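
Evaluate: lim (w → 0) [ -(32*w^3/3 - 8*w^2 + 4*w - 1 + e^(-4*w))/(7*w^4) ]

Direct substitution gives 0/0.
Apply L'Hôpital: lim (32*w^2 - 16*w + 4 - 4*e^(-4*w))/(-28*w^3), still 0/0.
Apply L'Hôpital: lim (64*w - 16 + 16*e^(-4*w))/(-84*w^2), still 0/0.
Apply L'Hôpital: lim (64 - 64*e^(-4*w))/(-168*w), still 0/0.
After 4 applications of L'Hôpital's rule the quotient is (256*e^(-4*w))/(-168); substituting w = 0 gives -32/21.

-32/21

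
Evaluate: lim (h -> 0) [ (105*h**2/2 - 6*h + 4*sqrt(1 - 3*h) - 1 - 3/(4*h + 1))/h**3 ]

Substitution gives 0/0; apply L'Hôpital's rule 3 times.
After differentiating numerator and denominator 3 times the quotient is (1152/(4*h + 1)^4 - 81/(2*(1 - 3*h)^(5/2)))/(6); at h = 0 this is 741/4.

741/4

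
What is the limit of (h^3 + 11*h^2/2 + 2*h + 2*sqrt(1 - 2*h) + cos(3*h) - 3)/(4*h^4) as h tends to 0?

17/32

Substitution gives 0/0; apply L'Hôpital's rule 4 times.
After differentiating numerator and denominator 4 times the quotient is (81*cos(3*h) - 30/(1 - 2*h)^(7/2))/(96); at h = 0 this is 17/32.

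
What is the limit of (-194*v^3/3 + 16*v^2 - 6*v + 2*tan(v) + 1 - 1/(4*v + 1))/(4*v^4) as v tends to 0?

Substitution gives 0/0; apply L'Hôpital's rule 4 times.
After differentiating numerator and denominator 4 times the quotient is (48*tan(v)^3/cos(v)^2 + 32*tan(v)/cos(v)^2 - 6144/(4*v + 1)^5)/(96); at v = 0 this is -64.

-64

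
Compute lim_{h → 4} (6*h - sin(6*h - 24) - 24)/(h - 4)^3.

36

Direct substitution gives 0/0.
Apply L'Hôpital: lim (6 - 6*cos(6*h - 24))/(3*(h - 4)^2), still 0/0.
Apply L'Hôpital: lim (36*sin(6*h - 24))/(6*h - 24), still 0/0.
After 3 applications of L'Hôpital's rule the quotient is (216*cos(6*h - 24))/(6); substituting h = 4 gives 36.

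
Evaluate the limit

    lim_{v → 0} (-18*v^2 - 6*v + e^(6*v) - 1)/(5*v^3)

36/5

Direct substitution gives 0/0.
Apply L'Hôpital: lim (-36*v + 6*e^(6*v) - 6)/(15*v^2), still 0/0.
Apply L'Hôpital: lim (36*e^(6*v) - 36)/(30*v), still 0/0.
After 3 applications of L'Hôpital's rule the quotient is (216*e^(6*v))/(30); substituting v = 0 gives 36/5.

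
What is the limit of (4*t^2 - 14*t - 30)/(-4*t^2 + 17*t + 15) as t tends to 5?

-26/23

Since t = 5 makes numerator and denominator zero, (t - 5) divides both.
Cancelling it gives (4*t + 6)/(-4*t - 3); now plug in t = 5 to get -26/23.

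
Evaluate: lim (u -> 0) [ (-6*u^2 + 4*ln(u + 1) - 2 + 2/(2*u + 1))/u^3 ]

-44/3

Substitution gives 0/0 (the numerator vanishes to order 3).
Expand each term to order u^3: the coefficient of u^3 in 2·1/(1 + 2u) is -16 and in 4·ln(1 + u) is 4/3.
Lower-order terms cancel with the polynomial part, so the numerator is (-44/3)·u^3 + o(u^3), and the limit is (-44/3)/(1) = -44/3.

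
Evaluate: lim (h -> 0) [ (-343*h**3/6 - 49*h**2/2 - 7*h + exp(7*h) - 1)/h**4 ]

Direct substitution gives 0/0.
Apply L'Hôpital: lim (-343*h^2/2 - 49*h + 7*e^(7*h) - 7)/(4*h^3), still 0/0.
Apply L'Hôpital: lim (-343*h + 49*e^(7*h) - 49)/(12*h^2), still 0/0.
Apply L'Hôpital: lim (343*e^(7*h) - 343)/(24*h), still 0/0.
After 4 applications of L'Hôpital's rule the quotient is (2401*e^(7*h))/(24); substituting h = 0 gives 2401/24.

2401/24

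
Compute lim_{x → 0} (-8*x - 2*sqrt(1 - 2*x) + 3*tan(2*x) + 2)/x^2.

1

Substitution gives 0/0 (the numerator vanishes to order 2).
Expand each term to order x^2: the coefficient of x^2 in 3·tan(2x) is 0 and in -2·√(1 - 2x) is 1.
Lower-order terms cancel with the polynomial part, so the numerator is (1)·x^2 + o(x^2), and the limit is (1)/(1) = 1.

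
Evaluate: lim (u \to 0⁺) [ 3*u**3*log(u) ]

This is a 0·(−∞) form. Rewrite as 3·ln(u) / u^(−3) and apply L'Hôpital:
the derivative quotient is 3·(1/u) / (−3·u^(−4)) = (-3/3)·u^3 → 0.

0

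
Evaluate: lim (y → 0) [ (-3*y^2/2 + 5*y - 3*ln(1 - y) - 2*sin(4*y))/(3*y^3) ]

Substitution gives 0/0 (the numerator vanishes to order 3).
Expand each term to order y^3: the coefficient of y^3 in -3·ln(1 - y) is 1 and in -2·sin(4y) is 64/3.
Lower-order terms cancel with the polynomial part, so the numerator is (67/3)·y^3 + o(y^3), and the limit is (67/3)/(3) = 67/9.

67/9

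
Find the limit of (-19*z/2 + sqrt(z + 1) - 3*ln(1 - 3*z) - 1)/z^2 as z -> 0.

107/8

Substitution gives 0/0 (the numerator vanishes to order 2).
Expand each term to order z^2: the coefficient of z^2 in √(1 + z) is -1/8 and in -3·ln(1 - 3z) is 27/2.
Lower-order terms cancel with the polynomial part, so the numerator is (107/8)·z^2 + o(z^2), and the limit is (107/8)/(1) = 107/8.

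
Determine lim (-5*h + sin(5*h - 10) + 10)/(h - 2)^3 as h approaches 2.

Direct substitution gives 0/0.
Apply L'Hôpital: lim (5*cos(5*h - 10) - 5)/(3*(h - 2)^2), still 0/0.
Apply L'Hôpital: lim (-25*sin(5*h - 10))/(6*h - 12), still 0/0.
After 3 applications of L'Hôpital's rule the quotient is (-125*cos(5*h - 10))/(6); substituting h = 2 gives -125/6.

-125/6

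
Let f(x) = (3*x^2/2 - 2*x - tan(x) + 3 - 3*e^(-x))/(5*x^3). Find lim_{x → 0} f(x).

Substitution gives 0/0; apply L'Hôpital's rule 3 times.
After differentiating numerator and denominator 3 times the quotient is (-6*tan(x)^4 - 8*tan(x)^2 - 2 + 3*e^(-x))/(30); at x = 0 this is 1/30.

1/30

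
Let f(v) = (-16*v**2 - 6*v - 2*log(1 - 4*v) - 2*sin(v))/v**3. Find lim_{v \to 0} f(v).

Substitution gives 0/0; apply L'Hôpital's rule 3 times.
After differentiating numerator and denominator 3 times the quotient is (2*cos(v) - 256/(4*v - 1)^3)/(6); at v = 0 this is 43.

43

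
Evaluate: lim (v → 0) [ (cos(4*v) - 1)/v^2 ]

Direct substitution gives 0/0.
Apply L'Hôpital: lim (-4*sin(4*v))/(2*v), still 0/0.
After 2 applications of L'Hôpital's rule the quotient is (-16*cos(4*v))/(2); substituting v = 0 gives -8.

-8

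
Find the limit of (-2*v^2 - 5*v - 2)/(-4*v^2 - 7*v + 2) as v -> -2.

Direct substitution gives 0/0, so factor. Both numerator and denominator have (v + 2) as a factor.
After cancelling, the expression reduces to (-2*v - 1)/(1 - 4*v).
Substituting v = -2 gives 1/3.

1/3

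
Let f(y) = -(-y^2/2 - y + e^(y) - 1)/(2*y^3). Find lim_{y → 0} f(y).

-1/12

Direct substitution gives 0/0.
Apply L'Hôpital: lim (-y + e^(y) - 1)/(-6*y^2), still 0/0.
Apply L'Hôpital: lim (e^(y) - 1)/(-12*y), still 0/0.
After 3 applications of L'Hôpital's rule the quotient is (e^(y))/(-12); substituting y = 0 gives -1/12.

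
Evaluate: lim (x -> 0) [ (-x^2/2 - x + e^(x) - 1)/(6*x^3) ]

1/36

Direct substitution gives 0/0.
Apply L'Hôpital: lim (-x + e^(x) - 1)/(18*x^2), still 0/0.
Apply L'Hôpital: lim (e^(x) - 1)/(36*x), still 0/0.
After 3 applications of L'Hôpital's rule the quotient is (e^(x))/(36); substituting x = 0 gives 1/36.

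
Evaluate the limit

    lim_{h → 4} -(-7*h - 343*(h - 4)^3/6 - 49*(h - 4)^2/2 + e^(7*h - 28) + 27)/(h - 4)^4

-2401/24

Direct substitution gives 0/0.
Apply L'Hôpital: lim (-49*h - 343*(h - 4)^2/2 + 7*e^(7*h - 28) + 189)/(-4*(h - 4)^3), still 0/0.
Apply L'Hôpital: lim (-343*h + 49*e^(7*h - 28) + 1323)/(-12*(h - 4)^2), still 0/0.
Apply L'Hôpital: lim (343*e^(7*h - 28) - 343)/(96 - 24*h), still 0/0.
After 4 applications of L'Hôpital's rule the quotient is (2401*e^(7*h - 28))/(-24); substituting h = 4 gives -2401/24.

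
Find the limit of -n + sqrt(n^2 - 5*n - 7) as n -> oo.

An ∞ − ∞ form. Rationalising with the conjugate, the difference becomes (-5n - 7) / (√(n^2 - 5*n - 7) + n).
For large n the denominator behaves like 2·n, so the quotient tends to -5/2 = -5/2.

-5/2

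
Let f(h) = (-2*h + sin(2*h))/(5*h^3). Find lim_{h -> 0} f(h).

-4/15

Direct substitution gives 0/0.
Apply L'Hôpital: lim (2*cos(2*h) - 2)/(15*h^2), still 0/0.
Apply L'Hôpital: lim (-4*sin(2*h))/(30*h), still 0/0.
After 3 applications of L'Hôpital's rule the quotient is (-8*cos(2*h))/(30); substituting h = 0 gives -4/15.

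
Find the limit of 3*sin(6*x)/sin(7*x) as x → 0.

18/7

Substitution gives 0/0.
Divide numerator and denominator by x: sin(6x)/x → 6 and sin(7x)/x → 7, so the limit is 3·6/7 = 18/7.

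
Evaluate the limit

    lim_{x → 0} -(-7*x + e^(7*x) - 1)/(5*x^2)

Direct substitution gives 0/0.
Apply L'Hôpital: lim (7*e^(7*x) - 7)/(-10*x), still 0/0.
After 2 applications of L'Hôpital's rule the quotient is (49*e^(7*x))/(-10); substituting x = 0 gives -49/10.

-49/10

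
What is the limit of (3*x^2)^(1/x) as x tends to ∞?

Base → ∞ and exponent → 0: an ∞^0 form.
Take logs: (1/x)·ln(3·x^2) = (ln 3 + 2·ln x)/x → 0.
So the limit is e^0 = 1.

1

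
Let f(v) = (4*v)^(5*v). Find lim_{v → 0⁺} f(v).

1

Base → 0⁺ and exponent → 0⁺: a 0^0 form.
Take logs: 5v·ln(4v). This is 0·(−∞); rewriting as ln(4v)/(1/(5v)) and applying L'Hôpital gives 0.
Hence the limit is e^0 = 1.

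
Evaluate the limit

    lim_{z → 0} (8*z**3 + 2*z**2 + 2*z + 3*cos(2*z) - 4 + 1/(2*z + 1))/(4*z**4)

9/2

Substitution gives 0/0; apply L'Hôpital's rule 4 times.
After differentiating numerator and denominator 4 times the quotient is (48*cos(2*z) + 384/(2*z + 1)^5)/(96); at z = 0 this is 9/2.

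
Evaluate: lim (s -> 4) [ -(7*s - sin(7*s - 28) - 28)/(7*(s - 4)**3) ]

-49/6

Direct substitution gives 0/0.
Apply L'Hôpital: lim (7 - 7*cos(7*s - 28))/(-21*(s - 4)^2), still 0/0.
Apply L'Hôpital: lim (49*sin(7*s - 28))/(168 - 42*s), still 0/0.
After 3 applications of L'Hôpital's rule the quotient is (343*cos(7*s - 28))/(-42); substituting s = 4 gives -49/6.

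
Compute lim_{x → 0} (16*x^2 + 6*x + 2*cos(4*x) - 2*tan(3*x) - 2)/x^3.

Substitution gives 0/0; apply L'Hôpital's rule 3 times.
After differentiating numerator and denominator 3 times the quotient is (128*sin(4*x) - 324*tan(3*x)^4 - 432*tan(3*x)^2 - 108)/(6); at x = 0 this is -18.

-18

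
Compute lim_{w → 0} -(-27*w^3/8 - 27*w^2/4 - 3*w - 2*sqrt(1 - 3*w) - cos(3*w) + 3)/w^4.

-189/64

Substitution gives 0/0 (the numerator vanishes to order 4).
Expand each term to order w^4: the coefficient of w^4 in -2·√(1 - 3w) is 405/64 and in −cos(3w) is -27/8.
Lower-order terms cancel with the polynomial part, so the numerator is (189/64)·w^4 + o(w^4), and the limit is (189/64)/(-1) = -189/64.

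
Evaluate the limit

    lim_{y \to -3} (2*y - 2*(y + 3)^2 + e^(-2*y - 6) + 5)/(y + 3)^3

Direct substitution gives 0/0.
Apply L'Hôpital: lim (-4*y - 2*e^(-2*y - 6) - 10)/(3*(y + 3)^2), still 0/0.
Apply L'Hôpital: lim (4*e^(-2*y - 6) - 4)/(6*y + 18), still 0/0.
After 3 applications of L'Hôpital's rule the quotient is (-8*e^(-2*y - 6))/(6); substituting y = -3 gives -4/3.

-4/3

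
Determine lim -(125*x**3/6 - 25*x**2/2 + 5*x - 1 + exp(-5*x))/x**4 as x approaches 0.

Direct substitution gives 0/0.
Apply L'Hôpital: lim (125*x^2/2 - 25*x + 5 - 5*e^(-5*x))/(-4*x^3), still 0/0.
Apply L'Hôpital: lim (125*x - 25 + 25*e^(-5*x))/(-12*x^2), still 0/0.
Apply L'Hôpital: lim (125 - 125*e^(-5*x))/(-24*x), still 0/0.
After 4 applications of L'Hôpital's rule the quotient is (625*e^(-5*x))/(-24); substituting x = 0 gives -625/24.

-625/24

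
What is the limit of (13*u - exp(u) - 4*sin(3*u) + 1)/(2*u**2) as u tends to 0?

-1/4

Substitution gives 0/0; apply L'Hôpital's rule 2 times.
After differentiating numerator and denominator 2 times the quotient is (-e^(u) + 36*sin(3*u))/(4); at u = 0 this is -1/4.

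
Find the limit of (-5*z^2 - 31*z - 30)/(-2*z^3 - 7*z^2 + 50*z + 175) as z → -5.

-19/30

At z = -5 both the top and bottom vanish — a removable singularity. Factoring out (z + 5) from each leaves (-5*z - 6)/(-2*z^2 + 3*z + 35), which at z = -5 equals -19/30.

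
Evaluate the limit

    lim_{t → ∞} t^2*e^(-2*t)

Write as t^2/e^{2t}, an ∞/∞ form.
Exponential growth dominates any polynomial, so repeated L'Hôpital (or the standard result) gives 0.

0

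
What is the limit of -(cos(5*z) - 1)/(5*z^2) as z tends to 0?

Direct substitution gives 0/0.
Apply L'Hôpital: lim (-5*sin(5*z))/(-10*z), still 0/0.
After 2 applications of L'Hôpital's rule the quotient is (-25*cos(5*z))/(-10); substituting z = 0 gives 5/2.

5/2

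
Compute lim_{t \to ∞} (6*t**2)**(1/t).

1

Base → ∞ and exponent → 0: an ∞^0 form.
Take logs: (1/t)·ln(6·t^2) = (ln 6 + 2·ln t)/t → 0.
So the limit is e^0 = 1.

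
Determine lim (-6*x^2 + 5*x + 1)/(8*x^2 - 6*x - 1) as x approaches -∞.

-3/4

Numerator and denominator both have degree 2.
Dividing every term by x^2, all lower-order terms vanish and the limit is the ratio of leading coefficients, -6/(8) = -3/4.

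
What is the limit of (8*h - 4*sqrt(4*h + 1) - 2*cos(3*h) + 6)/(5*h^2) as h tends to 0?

17/5

Substitution gives 0/0 (the numerator vanishes to order 2).
Expand each term to order h^2: the coefficient of h^2 in -2·cos(3h) is 9 and in -4·√(1 + 4h) is 8.
Lower-order terms cancel with the polynomial part, so the numerator is (17)·h^2 + o(h^2), and the limit is (17)/(5) = 17/5.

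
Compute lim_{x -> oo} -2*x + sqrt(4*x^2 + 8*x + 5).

2

This has the form ∞ − ∞. Multiply and divide by the conjugate √(4*x^2 + 8*x + 5) + 2x.
That gives (8x + 5) / (√(4*x^2 + 8*x + 5) + 2x).
Divide numerator and denominator by x: the limit is 8/(2·2) = 2.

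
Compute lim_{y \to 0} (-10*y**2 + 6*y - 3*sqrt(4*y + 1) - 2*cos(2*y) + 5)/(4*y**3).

Substitution gives 0/0; apply L'Hôpital's rule 3 times.
After differentiating numerator and denominator 3 times the quotient is (-16*sin(2*y) - 72/(4*y + 1)^(5/2))/(24); at y = 0 this is -3.

-3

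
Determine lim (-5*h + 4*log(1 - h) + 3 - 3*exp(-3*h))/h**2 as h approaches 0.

-31/2

Substitution gives 0/0 (the numerator vanishes to order 2).
Expand each term to order h^2: the coefficient of h^2 in -3·e^(-3h) is -27/2 and in 4·ln(1 - h) is -2.
Lower-order terms cancel with the polynomial part, so the numerator is (-31/2)·h^2 + o(h^2), and the limit is (-31/2)/(1) = -31/2.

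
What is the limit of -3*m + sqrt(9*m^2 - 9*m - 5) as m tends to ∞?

This has the form ∞ − ∞. Multiply and divide by the conjugate √(9*m^2 - 9*m - 5) + 3m.
That gives (-9m - 5) / (√(9*m^2 - 9*m - 5) + 3m).
Divide numerator and denominator by m: the limit is -9/(2·3) = -3/2.

-3/2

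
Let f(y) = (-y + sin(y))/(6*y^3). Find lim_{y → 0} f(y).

-1/36

Direct substitution gives 0/0.
Apply L'Hôpital: lim (cos(y) - 1)/(18*y^2), still 0/0.
Apply L'Hôpital: lim (-sin(y))/(36*y), still 0/0.
After 3 applications of L'Hôpital's rule the quotient is (-cos(y))/(36); substituting y = 0 gives -1/36.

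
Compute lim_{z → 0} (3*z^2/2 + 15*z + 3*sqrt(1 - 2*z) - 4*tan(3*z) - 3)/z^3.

-75/2

Substitution gives 0/0 (the numerator vanishes to order 3).
Expand each term to order z^3: the coefficient of z^3 in 3·√(1 - 2z) is -3/2 and in -4·tan(3z) is -36.
Lower-order terms cancel with the polynomial part, so the numerator is (-75/2)·z^3 + o(z^3), and the limit is (-75/2)/(1) = -75/2.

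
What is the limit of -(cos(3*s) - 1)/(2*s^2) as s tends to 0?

Direct substitution gives 0/0.
Apply L'Hôpital: lim (-3*sin(3*s))/(-4*s), still 0/0.
After 2 applications of L'Hôpital's rule the quotient is (-9*cos(3*s))/(-4); substituting s = 0 gives 9/4.

9/4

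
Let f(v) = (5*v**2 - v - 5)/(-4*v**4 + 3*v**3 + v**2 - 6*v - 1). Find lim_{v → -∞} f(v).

The denominator has degree 4 and the numerator degree 2. Dividing numerator and denominator by v^4 sends every term to 0 except the leading denominator term, so the limit is 0.

0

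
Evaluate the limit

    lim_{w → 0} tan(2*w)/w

Substitution gives 0/0.
Since tan(u)/u → 1 as u → 0, tan(2w)/(2w) → 1 and the limit is 2.

2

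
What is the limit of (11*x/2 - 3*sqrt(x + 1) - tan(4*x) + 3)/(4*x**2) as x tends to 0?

3/32

Substitution gives 0/0; apply L'Hôpital's rule 2 times.
After differentiating numerator and denominator 2 times the quotient is (-32*tan(4*x)/cos(4*x)^2 + 3/(4*(x + 1)^(3/2)))/(8); at x = 0 this is 3/32.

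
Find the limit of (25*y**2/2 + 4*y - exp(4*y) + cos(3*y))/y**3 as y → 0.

Substitution gives 0/0; apply L'Hôpital's rule 3 times.
After differentiating numerator and denominator 3 times the quotient is (-64*e^(4*y) + 27*sin(3*y))/(6); at y = 0 this is -32/3.

-32/3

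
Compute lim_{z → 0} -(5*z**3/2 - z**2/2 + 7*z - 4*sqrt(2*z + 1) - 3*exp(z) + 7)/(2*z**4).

-19/16

Substitution gives 0/0 (the numerator vanishes to order 4).
Expand each term to order z^4: the coefficient of z^4 in -3·e^(z) is -1/8 and in -4·√(1 + 2z) is 5/2.
Lower-order terms cancel with the polynomial part, so the numerator is (19/8)·z^4 + o(z^4), and the limit is (19/8)/(-2) = -19/16.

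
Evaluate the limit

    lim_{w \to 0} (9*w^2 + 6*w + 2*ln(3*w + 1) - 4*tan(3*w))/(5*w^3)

-18/5

Substitution gives 0/0; apply L'Hôpital's rule 3 times.
After differentiating numerator and denominator 3 times the quotient is (108*(8*(3*w + 1)^3*(cos(6*w) - 2)/(cos(6*w) + 1)^2 + 1)/(3*w + 1)^3)/(30); at w = 0 this is -18/5.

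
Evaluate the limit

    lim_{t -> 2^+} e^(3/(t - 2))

As t → 2⁺, 3/(t - 2) → +∞, so e^(3/(t - 2)) → ∞.

∞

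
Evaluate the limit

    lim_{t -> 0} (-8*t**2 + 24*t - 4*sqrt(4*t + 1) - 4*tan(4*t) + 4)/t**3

Substitution gives 0/0; apply L'Hôpital's rule 3 times.
After differentiating numerator and denominator 3 times the quotient is (-1024*tan(4*t)^2/cos(4*t)^2 - 512/cos(4*t)^4 - 96/(4*t + 1)^(5/2))/(6); at t = 0 this is -304/3.

-304/3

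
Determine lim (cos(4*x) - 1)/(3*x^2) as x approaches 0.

Direct substitution gives 0/0.
Apply L'Hôpital: lim (-4*sin(4*x))/(6*x), still 0/0.
After 2 applications of L'Hôpital's rule the quotient is (-16*cos(4*x))/(6); substituting x = 0 gives -8/3.

-8/3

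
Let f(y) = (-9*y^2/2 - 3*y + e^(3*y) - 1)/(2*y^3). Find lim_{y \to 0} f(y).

Direct substitution gives 0/0.
Apply L'Hôpital: lim (-9*y + 3*e^(3*y) - 3)/(6*y^2), still 0/0.
Apply L'Hôpital: lim (9*e^(3*y) - 9)/(12*y), still 0/0.
After 3 applications of L'Hôpital's rule the quotient is (27*e^(3*y))/(12); substituting y = 0 gives 9/4.

9/4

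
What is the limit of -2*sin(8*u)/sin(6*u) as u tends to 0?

-8/3

Substitution gives 0/0.
Divide numerator and denominator by u: sin(8u)/u → 8 and sin(6u)/u → 6, so the limit is -2·8/6 = -8/3.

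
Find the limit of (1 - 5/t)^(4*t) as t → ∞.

e^(-20)

Let L be the limit and take ln: ln L = lim (4t)·ln(1 - 5/t) = lim (4t)·(-5/t + O(1/t²)) = -20.
Hence L = e^(-20).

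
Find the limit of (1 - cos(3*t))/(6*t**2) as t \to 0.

3/4

Substitution gives 0/0.
Use (1 − cos u)/u² → 1/2 with u = 3t: the limit is 3²/(2·6) = 3/4.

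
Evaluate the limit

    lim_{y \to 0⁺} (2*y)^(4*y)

Base → 0⁺ and exponent → 0⁺: a 0^0 form.
Take logs: 4y·ln(2y). This is 0·(−∞); rewriting as ln(2y)/(1/(4y)) and applying L'Hôpital gives 0.
Hence the limit is e^0 = 1.

1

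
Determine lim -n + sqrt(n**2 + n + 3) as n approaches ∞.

An ∞ − ∞ form. Rationalising with the conjugate, the difference becomes (n + 3) / (√(n^2 + n + 3) + n).
For large n the denominator behaves like 2·n, so the quotient tends to 1/2 = 1/2.

1/2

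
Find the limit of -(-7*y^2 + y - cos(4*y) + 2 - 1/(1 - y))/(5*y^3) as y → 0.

Substitution gives 0/0 (the numerator vanishes to order 3).
Expand each term to order y^3: the coefficient of y^3 in −cos(4y) is 0 and in −1/(1 - y) is -1.
Lower-order terms cancel with the polynomial part, so the numerator is (-1)·y^3 + o(y^3), and the limit is (-1)/(-5) = 1/5.

1/5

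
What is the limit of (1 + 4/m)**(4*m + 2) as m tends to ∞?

The base → 1 and the exponent → ∞: a 1^∞ form.
Take logarithms: (4m + 2)·ln(1 + 4/m). Since ln(1+u) ~ u for small u, this behaves like (4m)·(4/m) → 16.
So the limit is e^(16).

e^(16)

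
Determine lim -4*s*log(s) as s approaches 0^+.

This is a 0·(−∞) form. Rewrite as -4·ln(s) / s^(−1) and apply L'Hôpital:
the derivative quotient is -4·(1/s) / (−1·s^(−2)) = (4/1)·s^1 → 0.

0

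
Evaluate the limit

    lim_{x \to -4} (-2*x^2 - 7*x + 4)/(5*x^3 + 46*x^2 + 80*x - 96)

At x = -4 both the top and bottom vanish — a removable singularity. Factoring out (x + 4) from each leaves (1 - 2*x)/(5*x^2 + 26*x - 24), which at x = -4 equals -3/16.

-3/16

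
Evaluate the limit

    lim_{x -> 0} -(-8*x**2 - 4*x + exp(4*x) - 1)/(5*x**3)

-32/15

Direct substitution gives 0/0.
Apply L'Hôpital: lim (-16*x + 4*e^(4*x) - 4)/(-15*x^2), still 0/0.
Apply L'Hôpital: lim (16*e^(4*x) - 16)/(-30*x), still 0/0.
After 3 applications of L'Hôpital's rule the quotient is (64*e^(4*x))/(-30); substituting x = 0 gives -32/15.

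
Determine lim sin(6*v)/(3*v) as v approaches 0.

2

Substitution gives 0/0.
Write it as (6/3)·sin(6v)/(6v); since sin(u)/u → 1, the limit is 2.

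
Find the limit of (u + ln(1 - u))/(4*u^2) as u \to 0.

Direct substitution gives 0/0.
Apply L'Hôpital: lim (1 - 1/(1 - u))/(8*u), still 0/0.
After 2 applications of L'Hôpital's rule the quotient is (-1/(1 - u)^2)/(8); substituting u = 0 gives -1/8.

-1/8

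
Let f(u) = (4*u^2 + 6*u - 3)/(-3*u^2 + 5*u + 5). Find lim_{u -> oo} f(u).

Numerator and denominator both have degree 2.
Dividing every term by u^2, all lower-order terms vanish and the limit is the ratio of leading coefficients, 4/(-3) = -4/3.

-4/3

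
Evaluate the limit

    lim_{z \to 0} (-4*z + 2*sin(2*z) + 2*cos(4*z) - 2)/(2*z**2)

-8

Substitution gives 0/0; apply L'Hôpital's rule 2 times.
After differentiating numerator and denominator 2 times the quotient is (-8*sin(2*z) - 32*cos(4*z))/(4); at z = 0 this is -8.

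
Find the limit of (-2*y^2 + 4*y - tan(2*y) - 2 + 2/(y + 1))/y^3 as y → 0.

Substitution gives 0/0 (the numerator vanishes to order 3).
Expand each term to order y^3: the coefficient of y^3 in −tan(2y) is -8/3 and in 2·1/(1 + y) is -2.
Lower-order terms cancel with the polynomial part, so the numerator is (-14/3)·y^3 + o(y^3), and the limit is (-14/3)/(1) = -14/3.

-14/3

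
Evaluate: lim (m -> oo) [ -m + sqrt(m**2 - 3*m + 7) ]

This has the form ∞ − ∞. Multiply and divide by the conjugate √(m^2 - 3*m + 7) + m.
That gives (-3m + 7) / (√(m^2 - 3*m + 7) + m).
Divide numerator and denominator by m: the limit is -3/(2·1) = -3/2.

-3/2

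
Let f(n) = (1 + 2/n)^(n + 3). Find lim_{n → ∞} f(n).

Write it as [(1 + 2/n)^n]^(1) · (1 + 2/n)^(3). The bracketed term tends to e^(2) and the second factor to 1, so the limit is e^(2).

e^(2)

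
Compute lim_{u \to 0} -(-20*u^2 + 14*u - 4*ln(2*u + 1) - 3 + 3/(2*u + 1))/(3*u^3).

Substitution gives 0/0; apply L'Hôpital's rule 3 times.
After differentiating numerator and denominator 3 times the quotient is (16*(-8*u - 13)/(2*u + 1)^4)/(-18); at u = 0 this is 104/9.

104/9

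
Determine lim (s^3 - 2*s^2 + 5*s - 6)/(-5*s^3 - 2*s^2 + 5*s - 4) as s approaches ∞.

-1/5

Numerator and denominator both have degree 3.
Dividing every term by s^3, all lower-order terms vanish and the limit is the ratio of leading coefficients, 1/(-5) = -1/5.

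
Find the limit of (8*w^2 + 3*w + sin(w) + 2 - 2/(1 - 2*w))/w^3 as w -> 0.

-97/6

Substitution gives 0/0 (the numerator vanishes to order 3).
Expand each term to order w^3: the coefficient of w^3 in -2·1/(1 - 2w) is -16 and in sin(w) is -1/6.
Lower-order terms cancel with the polynomial part, so the numerator is (-97/6)·w^3 + o(w^3), and the limit is (-97/6)/(1) = -97/6.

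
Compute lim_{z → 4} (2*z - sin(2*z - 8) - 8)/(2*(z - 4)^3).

2/3

Direct substitution gives 0/0.
Apply L'Hôpital: lim (2 - 2*cos(2*z - 8))/(6*(z - 4)^2), still 0/0.
Apply L'Hôpital: lim (4*sin(2*z - 8))/(12*z - 48), still 0/0.
After 3 applications of L'Hôpital's rule the quotient is (8*cos(2*z - 8))/(12); substituting z = 4 gives 2/3.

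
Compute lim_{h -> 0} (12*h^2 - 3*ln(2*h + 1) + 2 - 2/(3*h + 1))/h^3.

Substitution gives 0/0 (the numerator vanishes to order 3).
Expand each term to order h^3: the coefficient of h^3 in -2·1/(1 + 3h) is 54 and in -3·ln(1 + 2h) is -8.
Lower-order terms cancel with the polynomial part, so the numerator is (46)·h^3 + o(h^3), and the limit is (46)/(1) = 46.

46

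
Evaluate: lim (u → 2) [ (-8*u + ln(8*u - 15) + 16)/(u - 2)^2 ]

-32

Direct substitution gives 0/0.
Apply L'Hôpital: lim (-8 + 8/(8*u - 15))/(2*u - 4), still 0/0.
After 2 applications of L'Hôpital's rule the quotient is (-64/(8*u - 15)^2)/(2); substituting u = 2 gives -32.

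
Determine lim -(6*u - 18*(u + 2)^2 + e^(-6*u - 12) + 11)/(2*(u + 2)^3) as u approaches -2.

18

Direct substitution gives 0/0.
Apply L'Hôpital: lim (-36*u - 6*e^(-6*u - 12) - 66)/(-6*(u + 2)^2), still 0/0.
Apply L'Hôpital: lim (36*e^(-6*u - 12) - 36)/(-12*u - 24), still 0/0.
After 3 applications of L'Hôpital's rule the quotient is (-216*e^(-6*u - 12))/(-12); substituting u = -2 gives 18.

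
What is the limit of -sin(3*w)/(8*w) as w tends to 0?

-3/8

Substitution gives 0/0.
Write it as (3/(-8))·sin(3w)/(3w); since sin(u)/u → 1, the limit is -3/8.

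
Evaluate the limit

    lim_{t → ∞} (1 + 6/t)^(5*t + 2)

e^(30)

Write it as [(1 + 6/t)^t]^(5) · (1 + 6/t)^(2). The bracketed term tends to e^(6) and the second factor to 1, so the limit is e^(30).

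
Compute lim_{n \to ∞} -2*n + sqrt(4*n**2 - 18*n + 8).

-9/2

An ∞ − ∞ form. Rationalising with the conjugate, the difference becomes (-18n + 8) / (√(4*n^2 - 18*n + 8) + 2n).
For large n the denominator behaves like 2·2n, so the quotient tends to -18/4 = -9/2.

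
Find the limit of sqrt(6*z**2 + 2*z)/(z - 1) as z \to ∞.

√(6)

For large |z|, √(6*z^2 + 2*z) ≈ √6·|z| and the denominator ≈ z.
Since z → +∞, |z| = z, giving √6/(1) = √(6).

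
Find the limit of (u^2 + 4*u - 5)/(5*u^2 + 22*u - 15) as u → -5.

Since u = -5 makes numerator and denominator zero, (u + 5) divides both.
Cancelling it gives (u - 1)/(5*u - 3); now plug in u = -5 to get 3/14.

3/14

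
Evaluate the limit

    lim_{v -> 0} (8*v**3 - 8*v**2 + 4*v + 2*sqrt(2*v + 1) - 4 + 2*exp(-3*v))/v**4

Substitution gives 0/0; apply L'Hôpital's rule 4 times.
After differentiating numerator and denominator 4 times the quotient is (162*e^(-3*v) - 30/(2*v + 1)^(7/2))/(24); at v = 0 this is 11/2.

11/2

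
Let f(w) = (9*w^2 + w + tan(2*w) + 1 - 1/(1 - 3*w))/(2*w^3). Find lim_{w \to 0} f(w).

-73/6

Substitution gives 0/0; apply L'Hôpital's rule 3 times.
After differentiating numerator and denominator 3 times the quotient is (48*tan(2*w)^2/cos(2*w)^2 + 16/cos(2*w)^2 - 162/(3*w - 1)^4)/(12); at w = 0 this is -73/6.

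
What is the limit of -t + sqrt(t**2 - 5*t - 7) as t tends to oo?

-5/2

This has the form ∞ − ∞. Multiply and divide by the conjugate √(t^2 - 5*t - 7) + t.
That gives (-5t - 7) / (√(t^2 - 5*t - 7) + t).
Divide numerator and denominator by t: the limit is -5/(2·1) = -5/2.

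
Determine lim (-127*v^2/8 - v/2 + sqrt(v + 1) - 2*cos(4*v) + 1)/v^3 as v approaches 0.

Substitution gives 0/0 (the numerator vanishes to order 3).
Expand each term to order v^3: the coefficient of v^3 in -2·cos(4v) is 0 and in √(1 + v) is 1/16.
Lower-order terms cancel with the polynomial part, so the numerator is (1/16)·v^3 + o(v^3), and the limit is (1/16)/(1) = 1/16.

1/16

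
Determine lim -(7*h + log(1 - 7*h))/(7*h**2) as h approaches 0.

7/2

Direct substitution gives 0/0.
Apply L'Hôpital: lim (7 - 7/(1 - 7*h))/(-14*h), still 0/0.
After 2 applications of L'Hôpital's rule the quotient is (-49/(1 - 7*h)^2)/(-14); substituting h = 0 gives 7/2.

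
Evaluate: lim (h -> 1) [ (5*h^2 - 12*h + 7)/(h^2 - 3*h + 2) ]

2

Direct substitution gives 0/0, so factor. Both numerator and denominator have (h - 1) as a factor.
After cancelling, the expression reduces to (5*h - 7)/(h - 2).
Substituting h = 1 gives 2.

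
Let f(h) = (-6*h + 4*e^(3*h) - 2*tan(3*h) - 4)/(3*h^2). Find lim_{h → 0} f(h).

Substitution gives 0/0 (the numerator vanishes to order 2).
Expand each term to order h^2: the coefficient of h^2 in 4·e^(3h) is 18 and in -2·tan(3h) is 0.
Lower-order terms cancel with the polynomial part, so the numerator is (18)·h^2 + o(h^2), and the limit is (18)/(3) = 6.

6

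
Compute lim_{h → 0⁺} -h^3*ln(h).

This is a 0·(−∞) form. Rewrite as -1·ln(h) / h^(−3) and apply L'Hôpital:
the derivative quotient is -1·(1/h) / (−3·h^(−4)) = (1/3)·h^3 → 0.

0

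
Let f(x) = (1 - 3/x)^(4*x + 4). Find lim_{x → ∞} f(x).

e^(-12)

Let L be the limit and take ln: ln L = lim (4x + 4)·ln(1 - 3/x) = lim (4x + 4)·(-3/x + O(1/x²)) = -12.
Hence L = e^(-12).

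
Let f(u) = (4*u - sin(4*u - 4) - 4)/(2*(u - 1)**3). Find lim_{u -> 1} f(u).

Direct substitution gives 0/0.
Apply L'Hôpital: lim (4 - 4*cos(4*u - 4))/(6*(u - 1)^2), still 0/0.
Apply L'Hôpital: lim (16*sin(4*u - 4))/(12*u - 12), still 0/0.
After 3 applications of L'Hôpital's rule the quotient is (64*cos(4*u - 4))/(12); substituting u = 1 gives 16/3.

16/3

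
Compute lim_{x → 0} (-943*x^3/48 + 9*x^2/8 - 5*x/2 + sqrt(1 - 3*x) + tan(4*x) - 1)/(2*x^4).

-405/256

Substitution gives 0/0 (the numerator vanishes to order 4).
Expand each term to order x^4: the coefficient of x^4 in √(1 - 3x) is -405/128 and in tan(4x) is 0.
Lower-order terms cancel with the polynomial part, so the numerator is (-405/128)·x^4 + o(x^4), and the limit is (-405/128)/(2) = -405/256.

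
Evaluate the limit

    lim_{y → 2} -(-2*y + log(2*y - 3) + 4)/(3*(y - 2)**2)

2/3

Direct substitution gives 0/0.
Apply L'Hôpital: lim (-2 + 2/(2*y - 3))/(12 - 6*y), still 0/0.
After 2 applications of L'Hôpital's rule the quotient is (-4/(2*y - 3)^2)/(-6); substituting y = 2 gives 2/3.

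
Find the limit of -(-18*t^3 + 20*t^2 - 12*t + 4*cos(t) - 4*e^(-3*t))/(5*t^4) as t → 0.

8/3

Substitution gives 0/0 (the numerator vanishes to order 4).
Expand each term to order t^4: the coefficient of t^4 in 4·cos(t) is 1/6 and in -4·e^(-3t) is -27/2.
Lower-order terms cancel with the polynomial part, so the numerator is (-40/3)·t^4 + o(t^4), and the limit is (-40/3)/(-5) = 8/3.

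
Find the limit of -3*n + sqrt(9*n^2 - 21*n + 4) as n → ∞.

-7/2

This has the form ∞ − ∞. Multiply and divide by the conjugate √(9*n^2 - 21*n + 4) + 3n.
That gives (-21n + 4) / (√(9*n^2 - 21*n + 4) + 3n).
Divide numerator and denominator by n: the limit is -21/(2·3) = -7/2.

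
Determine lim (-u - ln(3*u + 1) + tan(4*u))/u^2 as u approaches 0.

Substitution gives 0/0 (the numerator vanishes to order 2).
Expand each term to order u^2: the coefficient of u^2 in −ln(1 + 3u) is 9/2 and in tan(4u) is 0.
Lower-order terms cancel with the polynomial part, so the numerator is (9/2)·u^2 + o(u^2), and the limit is (9/2)/(1) = 9/2.

9/2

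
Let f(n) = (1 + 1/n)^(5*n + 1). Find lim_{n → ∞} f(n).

Write it as [(1 + 1/n)^n]^(5) · (1 + 1/n)^(1). The bracketed term tends to e^(1) and the second factor to 1, so the limit is e^(5).

e^(5)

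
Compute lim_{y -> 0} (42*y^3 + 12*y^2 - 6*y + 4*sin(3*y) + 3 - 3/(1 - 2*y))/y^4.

-48

Substitution gives 0/0; apply L'Hôpital's rule 4 times.
After differentiating numerator and denominator 4 times the quotient is (324*sin(3*y) + 1152/(2*y - 1)^5)/(24); at y = 0 this is -48.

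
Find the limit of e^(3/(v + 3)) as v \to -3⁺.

∞

As v → -3⁺, 3/(v + 3) → +∞, so e^(3/(v + 3)) → ∞.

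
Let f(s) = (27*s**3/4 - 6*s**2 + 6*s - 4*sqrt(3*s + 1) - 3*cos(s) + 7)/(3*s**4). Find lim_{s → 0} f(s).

Substitution gives 0/0; apply L'Hôpital's rule 4 times.
After differentiating numerator and denominator 4 times the quotient is (-3*cos(s) + 1215/(4*(3*s + 1)^(7/2)))/(72); at s = 0 this is 401/96.

401/96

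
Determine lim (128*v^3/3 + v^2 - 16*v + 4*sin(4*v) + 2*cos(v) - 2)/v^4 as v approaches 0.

1/12

Substitution gives 0/0; apply L'Hôpital's rule 4 times.
After differentiating numerator and denominator 4 times the quotient is (1024*sin(4*v) + 2*cos(v))/(24); at v = 0 this is 1/12.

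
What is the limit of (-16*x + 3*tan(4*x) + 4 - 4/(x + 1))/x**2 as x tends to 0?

-4

Substitution gives 0/0 (the numerator vanishes to order 2).
Expand each term to order x^2: the coefficient of x^2 in -4·1/(1 + x) is -4 and in 3·tan(4x) is 0.
Lower-order terms cancel with the polynomial part, so the numerator is (-4)·x^2 + o(x^2), and the limit is (-4)/(1) = -4.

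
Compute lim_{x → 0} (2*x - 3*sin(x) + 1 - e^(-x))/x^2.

Substitution gives 0/0; apply L'Hôpital's rule 2 times.
After differentiating numerator and denominator 2 times the quotient is (3*sin(x) - e^(-x))/(2); at x = 0 this is -1/2.

-1/2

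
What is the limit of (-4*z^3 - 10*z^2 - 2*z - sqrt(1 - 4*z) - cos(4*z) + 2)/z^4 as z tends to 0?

Substitution gives 0/0 (the numerator vanishes to order 4).
Expand each term to order z^4: the coefficient of z^4 in −cos(4z) is -32/3 and in −√(1 - 4z) is 10.
Lower-order terms cancel with the polynomial part, so the numerator is (-2/3)·z^4 + o(z^4), and the limit is (-2/3)/(1) = -2/3.

-2/3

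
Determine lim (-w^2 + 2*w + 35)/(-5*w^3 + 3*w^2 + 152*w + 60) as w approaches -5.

-12/253

At w = -5 both the top and bottom vanish — a removable singularity. Factoring out (w + 5) from each leaves (7 - w)/(-5*w^2 + 28*w + 12), which at w = -5 equals -12/253.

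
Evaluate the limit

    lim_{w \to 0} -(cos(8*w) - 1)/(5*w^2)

32/5

Direct substitution gives 0/0.
Apply L'Hôpital: lim (-8*sin(8*w))/(-10*w), still 0/0.
After 2 applications of L'Hôpital's rule the quotient is (-64*cos(8*w))/(-10); substituting w = 0 gives 32/5.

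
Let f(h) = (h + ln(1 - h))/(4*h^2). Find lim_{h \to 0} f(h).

-1/8

Direct substitution gives 0/0.
Apply L'Hôpital: lim (1 - 1/(1 - h))/(8*h), still 0/0.
After 2 applications of L'Hôpital's rule the quotient is (-1/(1 - h)^2)/(8); substituting h = 0 gives -1/8.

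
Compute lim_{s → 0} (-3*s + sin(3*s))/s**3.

-9/2

Direct substitution gives 0/0.
Apply L'Hôpital: lim (3*cos(3*s) - 3)/(3*s^2), still 0/0.
Apply L'Hôpital: lim (-9*sin(3*s))/(6*s), still 0/0.
After 3 applications of L'Hôpital's rule the quotient is (-27*cos(3*s))/(6); substituting s = 0 gives -9/2.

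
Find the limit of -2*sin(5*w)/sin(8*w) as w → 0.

Substitution gives 0/0.
Divide numerator and denominator by w: sin(5w)/w → 5 and sin(8w)/w → 8, so the limit is -2·5/8 = -5/4.

-5/4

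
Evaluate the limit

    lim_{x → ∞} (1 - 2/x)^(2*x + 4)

Write it as [(1 - 2/x)^x]^(2) · (1 - 2/x)^(4). The bracketed term tends to e^(-2) and the second factor to 1, so the limit is e^(-4).

e^(-4)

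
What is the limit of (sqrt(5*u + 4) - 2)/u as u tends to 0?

5/4

A 0/0 form; rationalise with √(4 + 5u) + √4. This collapses the numerator to 5u, leaving 5/(√(4 + 5u) + √4) → 5/(2√4) = 5/4.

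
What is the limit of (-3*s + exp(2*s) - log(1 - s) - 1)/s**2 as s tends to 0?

Substitution gives 0/0; apply L'Hôpital's rule 2 times.
After differentiating numerator and denominator 2 times the quotient is (4*e^(2*s) + (s - 1)^(-2))/(2); at s = 0 this is 5/2.

5/2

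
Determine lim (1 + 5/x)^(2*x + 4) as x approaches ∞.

e^(10)

Write it as [(1 + 5/x)^x]^(2) · (1 + 5/x)^(4). The bracketed term tends to e^(5) and the second factor to 1, so the limit is e^(10).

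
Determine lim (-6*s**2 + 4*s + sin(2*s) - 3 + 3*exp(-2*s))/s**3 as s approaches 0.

Substitution gives 0/0; apply L'Hôpital's rule 3 times.
After differentiating numerator and denominator 3 times the quotient is (-8*cos(2*s) - 24*e^(-2*s))/(6); at s = 0 this is -16/3.

-16/3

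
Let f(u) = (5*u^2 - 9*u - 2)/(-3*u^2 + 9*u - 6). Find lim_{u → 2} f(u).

At u = 2 both the top and bottom vanish — a removable singularity. Factoring out (u - 2) from each leaves (5*u + 1)/(3 - 3*u), which at u = 2 equals -11/3.

-11/3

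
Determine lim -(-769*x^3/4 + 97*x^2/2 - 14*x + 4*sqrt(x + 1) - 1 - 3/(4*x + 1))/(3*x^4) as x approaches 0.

24581/96

Substitution gives 0/0; apply L'Hôpital's rule 4 times.
After differentiating numerator and denominator 4 times the quotient is (-18432/(4*x + 1)^5 - 15/(4*(x + 1)^(7/2)))/(-72); at x = 0 this is 24581/96.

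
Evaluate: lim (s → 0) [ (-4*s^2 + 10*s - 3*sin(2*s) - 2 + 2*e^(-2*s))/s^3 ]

4/3

Substitution gives 0/0 (the numerator vanishes to order 3).
Expand each term to order s^3: the coefficient of s^3 in -3·sin(2s) is 4 and in 2·e^(-2s) is -8/3.
Lower-order terms cancel with the polynomial part, so the numerator is (4/3)·s^3 + o(s^3), and the limit is (4/3)/(1) = 4/3.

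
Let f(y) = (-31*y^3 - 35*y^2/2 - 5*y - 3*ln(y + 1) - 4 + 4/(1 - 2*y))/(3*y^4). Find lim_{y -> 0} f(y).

Substitution gives 0/0 (the numerator vanishes to order 4).
Expand each term to order y^4: the coefficient of y^4 in -3·ln(1 + y) is 3/4 and in 4·1/(1 - 2y) is 64.
Lower-order terms cancel with the polynomial part, so the numerator is (259/4)·y^4 + o(y^4), and the limit is (259/4)/(3) = 259/12.

259/12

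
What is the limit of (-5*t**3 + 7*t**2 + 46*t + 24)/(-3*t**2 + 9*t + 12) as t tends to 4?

46/5

At t = 4 both the top and bottom vanish — a removable singularity. Factoring out (t - 4) from each leaves (-5*t^2 - 13*t - 6)/(-3*t - 3), which at t = 4 equals 46/5.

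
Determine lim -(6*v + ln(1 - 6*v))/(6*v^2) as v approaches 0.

Direct substitution gives 0/0.
Apply L'Hôpital: lim (6 - 6/(1 - 6*v))/(-12*v), still 0/0.
After 2 applications of L'Hôpital's rule the quotient is (-36/(1 - 6*v)^2)/(-12); substituting v = 0 gives 3.

3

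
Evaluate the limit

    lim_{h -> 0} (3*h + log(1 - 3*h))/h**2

Direct substitution gives 0/0.
Apply L'Hôpital: lim (3 - 3/(1 - 3*h))/(2*h), still 0/0.
After 2 applications of L'Hôpital's rule the quotient is (-9/(1 - 3*h)^2)/(2); substituting h = 0 gives -9/2.

-9/2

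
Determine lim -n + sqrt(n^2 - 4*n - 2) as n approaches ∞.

An ∞ − ∞ form. Rationalising with the conjugate, the difference becomes (-4n - 2) / (√(n^2 - 4*n - 2) + n).
For large n the denominator behaves like 2·n, so the quotient tends to -4/2 = -2.

-2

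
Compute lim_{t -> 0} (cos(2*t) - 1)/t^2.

Direct substitution gives 0/0.
Apply L'Hôpital: lim (-2*sin(2*t))/(2*t), still 0/0.
After 2 applications of L'Hôpital's rule the quotient is (-4*cos(2*t))/(2); substituting t = 0 gives -2.

-2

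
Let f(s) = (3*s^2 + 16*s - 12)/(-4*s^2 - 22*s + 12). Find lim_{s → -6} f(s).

At s = -6 both the top and bottom vanish — a removable singularity. Factoring out (s + 6) from each leaves (3*s - 2)/(2 - 4*s), which at s = -6 equals -10/13.

-10/13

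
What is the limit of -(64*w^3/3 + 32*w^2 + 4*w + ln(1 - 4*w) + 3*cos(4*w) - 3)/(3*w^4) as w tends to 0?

32/3

Substitution gives 0/0 (the numerator vanishes to order 4).
Expand each term to order w^4: the coefficient of w^4 in ln(1 - 4w) is -64 and in 3·cos(4w) is 32.
Lower-order terms cancel with the polynomial part, so the numerator is (-32)·w^4 + o(w^4), and the limit is (-32)/(-3) = 32/3.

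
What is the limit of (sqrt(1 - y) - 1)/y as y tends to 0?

A 0/0 form; rationalise with √(1 - y) + √1. This collapses the numerator to -y, leaving -1/(√(1 - y) + √1) → -1/(2√1) = -1/2.

-1/2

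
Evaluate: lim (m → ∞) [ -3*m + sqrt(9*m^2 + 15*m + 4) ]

This has the form ∞ − ∞. Multiply and divide by the conjugate √(9*m^2 + 15*m + 4) + 3m.
That gives (15m + 4) / (√(9*m^2 + 15*m + 4) + 3m).
Divide numerator and denominator by m: the limit is 15/(2·3) = 5/2.

5/2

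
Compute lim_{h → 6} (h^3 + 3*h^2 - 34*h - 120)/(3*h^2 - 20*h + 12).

Direct substitution gives 0/0, so factor. Both numerator and denominator have (h - 6) as a factor.
After cancelling, the expression reduces to (h^2 + 9*h + 20)/(3*h - 2).
Substituting h = 6 gives 55/8.

55/8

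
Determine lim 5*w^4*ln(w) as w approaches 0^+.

This is a 0·(−∞) form. Rewrite as 5·ln(w) / w^(−4) and apply L'Hôpital:
the derivative quotient is 5·(1/w) / (−4·w^(−5)) = (-5/4)·w^4 → 0.

0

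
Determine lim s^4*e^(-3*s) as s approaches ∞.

Write as s^4/e^{3s}, an ∞/∞ form.
Exponential growth dominates any polynomial, so repeated L'Hôpital (or the standard result) gives 0.

0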